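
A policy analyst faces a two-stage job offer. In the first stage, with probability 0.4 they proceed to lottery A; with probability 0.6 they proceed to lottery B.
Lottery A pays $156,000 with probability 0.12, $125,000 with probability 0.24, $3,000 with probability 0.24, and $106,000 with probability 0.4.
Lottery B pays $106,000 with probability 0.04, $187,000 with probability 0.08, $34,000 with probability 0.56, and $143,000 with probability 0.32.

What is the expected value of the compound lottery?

EV(A) = 0.12 × 156000 + 0.24 × 125000 + 0.24 × 3000 + 0.4 × 106000 = 18720 + 30000 + 720 + 42400 = 91840
EV(B) = 0.04 × 106000 + 0.08 × 187000 + 0.56 × 34000 + 0.32 × 143000 = 4240 + 14960 + 19040 + 45760 = 84000
Overall = 0.4 × 91840 + 0.6 × 84000 = 36736 + 50400 = 87136

$87,136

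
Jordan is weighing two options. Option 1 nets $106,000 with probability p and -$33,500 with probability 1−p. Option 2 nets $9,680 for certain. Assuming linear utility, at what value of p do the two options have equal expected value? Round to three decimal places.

p·106000 + (1−p)·(-33500) = 9680
139500p − 33500 = 9680
p = (9680 + 33500) / 139500

p = 0.310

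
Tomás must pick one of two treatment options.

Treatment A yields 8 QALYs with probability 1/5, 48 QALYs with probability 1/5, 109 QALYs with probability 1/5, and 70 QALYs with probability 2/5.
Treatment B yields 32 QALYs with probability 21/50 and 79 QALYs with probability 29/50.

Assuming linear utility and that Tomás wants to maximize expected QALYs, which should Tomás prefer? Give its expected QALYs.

Treatment A (61 QALYs)

Treatment A = 1/5 × 8 + 1/5 × 48 + 1/5 × 109 + 2/5 × 70 = 1.6 + 9.6 + 21.8 + 28 = 61
Treatment B = 21/50 × 32 + 29/50 × 79 = 13.44 + 45.82 = 59.26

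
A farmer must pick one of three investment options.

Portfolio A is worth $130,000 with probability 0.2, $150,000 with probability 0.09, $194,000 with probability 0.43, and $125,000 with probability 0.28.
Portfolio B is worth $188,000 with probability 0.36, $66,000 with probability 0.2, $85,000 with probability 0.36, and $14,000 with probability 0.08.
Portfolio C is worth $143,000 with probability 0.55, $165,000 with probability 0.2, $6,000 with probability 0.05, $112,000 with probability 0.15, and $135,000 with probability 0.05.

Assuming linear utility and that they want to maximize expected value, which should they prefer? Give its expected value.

Portfolio A ($157,920)

Portfolio A = 0.2 × 130000 + 0.09 × 150000 + 0.43 × 194000 + 0.28 × 125000 = 26000 + 13500 + 83420 + 35000 = 157920
Portfolio B = 0.36 × 188000 + 0.2 × 66000 + 0.36 × 85000 + 0.08 × 14000 = 67680 + 13200 + 30600 + 1120 = 112600
Portfolio C = 0.55 × 143000 + 0.2 × 165000 + 0.05 × 6000 + 0.15 × 112000 + 0.05 × 135000 = 78650 + 33000 + 300 + 16800 + 6750 = 135500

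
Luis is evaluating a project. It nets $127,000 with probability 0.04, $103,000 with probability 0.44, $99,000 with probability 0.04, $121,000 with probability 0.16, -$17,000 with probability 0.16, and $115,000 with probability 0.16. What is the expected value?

EV = 0.04 × 127000 + 0.44 × 103000 + 0.04 × 99000 + 0.16 × 121000 + 0.16 × (-17000) + 0.16 × 115000 = 5080 + 45320 + 3960 + 19360 − 2720 + 18400 = 89400

$89,400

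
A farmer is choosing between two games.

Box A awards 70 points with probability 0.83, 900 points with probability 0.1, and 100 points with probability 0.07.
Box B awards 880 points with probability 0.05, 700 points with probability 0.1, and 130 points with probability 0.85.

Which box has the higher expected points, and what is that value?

Box A = 0.83 × 70 + 0.1 × 900 + 0.07 × 100 = 58.1 + 90 + 7 = 155.1
Box B = 0.05 × 880 + 0.1 × 700 + 0.85 × 130 = 44 + 70 + 110.5 = 224.5

Box B (224.5 points)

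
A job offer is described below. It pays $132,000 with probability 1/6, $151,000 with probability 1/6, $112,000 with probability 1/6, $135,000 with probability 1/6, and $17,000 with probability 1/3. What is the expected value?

$94,000

EV = 1/6 × 132000 + 1/6 × 151000 + 1/6 × 112000 + 1/6 × 135000 + 1/3 × 17000 = 22000 + 25166.6667 + 18666.6667 + 22500 + 5666.6667 = 94000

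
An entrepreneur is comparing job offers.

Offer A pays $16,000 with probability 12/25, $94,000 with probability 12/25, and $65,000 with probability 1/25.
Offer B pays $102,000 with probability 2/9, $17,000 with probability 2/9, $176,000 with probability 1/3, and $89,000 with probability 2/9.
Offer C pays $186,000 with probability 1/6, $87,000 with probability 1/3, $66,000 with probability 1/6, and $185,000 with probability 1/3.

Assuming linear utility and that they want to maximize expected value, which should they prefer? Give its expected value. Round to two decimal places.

Offer A = 12/25 × 16000 + 12/25 × 94000 + 1/25 × 65000 = 7680 + 45120 + 2600 = 55400
Offer B = 2/9 × 102000 + 2/9 × 17000 + 1/3 × 176000 + 2/9 × 89000 = 22666.6667 + 3777.7778 + 58666.6667 + 19777.7778 = 104888.8889
Offer C = 1/6 × 186000 + 1/3 × 87000 + 1/6 × 66000 + 1/3 × 185000 = 31000 + 29000 + 11000 + 61666.6667 = 132666.6667

Offer C ($132,666.67)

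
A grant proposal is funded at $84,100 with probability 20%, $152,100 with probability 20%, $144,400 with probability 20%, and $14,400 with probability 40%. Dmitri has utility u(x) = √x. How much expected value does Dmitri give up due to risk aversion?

E[u] = 0.2·√84100 + 0.2·√152100 + 0.2·√144400 + 0.4·√14400 = 0.2·290 + 0.2·390 + 0.2·380 + 0.4·120 = 260
CE = (260)² = 67600
Risk premium = EV − CE = 81880 − 67600 = 14280

$14,280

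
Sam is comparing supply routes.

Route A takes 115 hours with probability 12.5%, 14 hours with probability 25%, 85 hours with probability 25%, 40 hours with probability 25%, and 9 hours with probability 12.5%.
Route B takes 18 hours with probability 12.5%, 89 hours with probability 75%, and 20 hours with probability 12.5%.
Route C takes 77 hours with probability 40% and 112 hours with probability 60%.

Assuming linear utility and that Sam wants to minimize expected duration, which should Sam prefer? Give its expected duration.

Route A (50.25 hours)

Route A = 0.125 × 115 + 0.25 × 14 + 0.25 × 85 + 0.25 × 40 + 0.125 × 9 = 14.375 + 3.5 + 21.25 + 10 + 1.125 = 50.25
Route B = 0.125 × 18 + 0.75 × 89 + 0.125 × 20 = 2.25 + 66.75 + 2.5 = 71.5
Route C = 0.4 × 77 + 0.6 × 112 = 30.8 + 67.2 = 98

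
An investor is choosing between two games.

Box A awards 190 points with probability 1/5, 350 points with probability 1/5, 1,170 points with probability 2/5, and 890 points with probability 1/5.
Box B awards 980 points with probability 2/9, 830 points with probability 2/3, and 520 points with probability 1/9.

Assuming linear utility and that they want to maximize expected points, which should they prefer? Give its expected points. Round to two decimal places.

Box B (828.89 points)

Box A = 1/5 × 190 + 1/5 × 350 + 2/5 × 1170 + 1/5 × 890 = 38 + 70 + 468 + 178 = 754
Box B = 2/9 × 980 + 2/3 × 830 + 1/9 × 520 = 217.7778 + 553.3333 + 57.7778 = 828.8889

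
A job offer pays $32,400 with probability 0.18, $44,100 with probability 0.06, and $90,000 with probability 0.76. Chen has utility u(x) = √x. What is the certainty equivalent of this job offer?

$74,529

E[u] = 0.18·√32400 + 0.06·√44100 + 0.76·√90000 = 0.18·180 + 0.06·210 + 0.76·300 = 273
CE = (273)² = 74529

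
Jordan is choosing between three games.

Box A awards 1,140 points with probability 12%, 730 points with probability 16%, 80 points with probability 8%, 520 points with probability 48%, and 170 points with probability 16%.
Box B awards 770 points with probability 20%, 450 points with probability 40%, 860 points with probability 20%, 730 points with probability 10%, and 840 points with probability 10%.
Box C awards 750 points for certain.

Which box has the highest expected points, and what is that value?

Box A = 0.12 × 1140 + 0.16 × 730 + 0.08 × 80 + 0.48 × 520 + 0.16 × 170 = 136.8 + 116.8 + 6.4 + 249.6 + 27.2 = 536.8
Box B = 0.2 × 770 + 0.4 × 450 + 0.2 × 860 + 0.1 × 730 + 0.1 × 840 = 154 + 180 + 172 + 73 + 84 = 663
Box C: 750 (certain)

Box C (750 points)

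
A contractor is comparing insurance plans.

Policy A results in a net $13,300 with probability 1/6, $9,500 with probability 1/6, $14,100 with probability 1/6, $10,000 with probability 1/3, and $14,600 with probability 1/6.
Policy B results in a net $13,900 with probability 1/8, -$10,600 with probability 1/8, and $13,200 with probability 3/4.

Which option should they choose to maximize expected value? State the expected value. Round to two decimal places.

Policy A = 1/6 × 13300 + 1/6 × 9500 + 1/6 × 14100 + 1/3 × 10000 + 1/6 × 14600 = 2216.6667 + 1583.3333 + 2350 + 3333.3333 + 2433.3333 = 11916.6667
Policy B = 1/8 × 13900 + 1/8 × (-10600) + 3/4 × 13200 = 1737.5 − 1325 + 9900 = 10312.5

Policy A ($11,916.67)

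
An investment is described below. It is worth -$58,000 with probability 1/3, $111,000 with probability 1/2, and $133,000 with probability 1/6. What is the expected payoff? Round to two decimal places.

EV = 1/3 × (-58000) + 1/2 × 111000 + 1/6 × 133000 = -19333.3333 + 55500 + 22166.6667 = 58333.3333

$58,333.33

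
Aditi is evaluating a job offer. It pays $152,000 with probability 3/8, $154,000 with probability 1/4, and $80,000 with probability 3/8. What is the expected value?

$125,500

EV = 3/8 × 152000 + 1/4 × 154000 + 3/8 × 80000 = 57000 + 38500 + 30000 = 125500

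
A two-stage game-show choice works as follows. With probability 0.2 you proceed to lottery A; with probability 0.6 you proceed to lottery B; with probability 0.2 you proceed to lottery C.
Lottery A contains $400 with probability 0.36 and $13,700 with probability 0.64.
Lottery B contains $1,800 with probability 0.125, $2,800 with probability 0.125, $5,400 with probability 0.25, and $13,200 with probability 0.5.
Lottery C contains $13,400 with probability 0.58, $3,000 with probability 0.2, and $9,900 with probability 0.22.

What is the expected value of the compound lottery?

$9,007.40

EV(A) = 0.36 × 400 + 0.64 × 13700 = 144 + 8768 = 8912
EV(B) = 0.125 × 1800 + 0.125 × 2800 + 0.25 × 5400 + 0.5 × 13200 = 225 + 350 + 1350 + 6600 = 8525
EV(C) = 0.58 × 13400 + 0.2 × 3000 + 0.22 × 9900 = 7772 + 600 + 2178 = 10550
Overall = 0.2 × 8912 + 0.6 × 8525 + 0.2 × 10550 = 1782.4 + 5115 + 2110 = 9007.4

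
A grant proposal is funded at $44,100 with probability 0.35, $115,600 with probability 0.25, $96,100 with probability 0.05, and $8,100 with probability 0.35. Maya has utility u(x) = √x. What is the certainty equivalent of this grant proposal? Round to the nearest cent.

$42,230.25

E[u] = 0.35·√44100 + 0.25·√115600 + 0.05·√96100 + 0.35·√8100 = 0.35·210 + 0.25·340 + 0.05·310 + 0.35·90 = 205.5
CE = (205.5)² = 42230.25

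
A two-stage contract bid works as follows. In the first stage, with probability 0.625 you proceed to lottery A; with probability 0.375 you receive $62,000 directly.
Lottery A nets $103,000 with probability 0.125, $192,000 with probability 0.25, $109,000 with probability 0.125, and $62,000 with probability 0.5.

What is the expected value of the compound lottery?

EV(A) = 0.125 × 103000 + 0.25 × 192000 + 0.125 × 109000 + 0.5 × 62000 = 12875 + 48000 + 13625 + 31000 = 105500
Branch B: 62000 (certain)
Overall = 0.625 × 105500 + 0.375 × 62000 = 65937.5 + 23250 = 89187.5

$89,187.50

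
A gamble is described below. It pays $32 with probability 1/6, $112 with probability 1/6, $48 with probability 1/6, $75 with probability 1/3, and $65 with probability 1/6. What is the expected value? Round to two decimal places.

$67.83

EV = 1/6 × 32 + 1/6 × 112 + 1/6 × 48 + 1/3 × 75 + 1/6 × 65 = 5.3333 + 18.6667 + 8 + 25 + 10.8333 = 67.8333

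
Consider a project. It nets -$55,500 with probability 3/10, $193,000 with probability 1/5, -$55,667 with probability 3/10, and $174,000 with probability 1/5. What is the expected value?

$40,049.90

EV = 3/10 × (-55500) + 1/5 × 193000 + 3/10 × (-55667) + 1/5 × 174000 = -16650 + 38600 − 16700.1 + 34800 = 40049.9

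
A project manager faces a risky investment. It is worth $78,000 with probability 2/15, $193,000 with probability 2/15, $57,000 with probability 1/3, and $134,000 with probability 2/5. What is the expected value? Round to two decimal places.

EV = 2/15 × 78000 + 2/15 × 193000 + 1/3 × 57000 + 2/5 × 134000 = 10400 + 25733.3333 + 19000 + 53600 = 108733.3333

$108,733.33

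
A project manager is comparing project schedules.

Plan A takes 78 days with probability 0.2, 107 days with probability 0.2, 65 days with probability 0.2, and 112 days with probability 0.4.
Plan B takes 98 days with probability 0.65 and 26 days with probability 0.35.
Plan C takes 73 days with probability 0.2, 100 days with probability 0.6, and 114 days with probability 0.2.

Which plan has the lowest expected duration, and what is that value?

Plan A = 0.2 × 78 + 0.2 × 107 + 0.2 × 65 + 0.4 × 112 = 15.6 + 21.4 + 13 + 44.8 = 94.8
Plan B = 0.65 × 98 + 0.35 × 26 = 63.7 + 9.1 = 72.8
Plan C = 0.2 × 73 + 0.6 × 100 + 0.2 × 114 = 14.6 + 60 + 22.8 = 97.4

Plan B (72.8 days)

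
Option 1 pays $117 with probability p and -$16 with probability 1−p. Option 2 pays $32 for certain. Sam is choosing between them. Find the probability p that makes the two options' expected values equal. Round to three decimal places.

p = 0.361

p·117 + (1−p)·(-16) = 32
133p − 16 = 32
p = (32 + 16) / 133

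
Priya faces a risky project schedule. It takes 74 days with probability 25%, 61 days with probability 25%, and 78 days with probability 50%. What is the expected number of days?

EV = 0.25 × 74 + 0.25 × 61 + 0.5 × 78 = 18.5 + 15.25 + 39 = 72.75

72.75 days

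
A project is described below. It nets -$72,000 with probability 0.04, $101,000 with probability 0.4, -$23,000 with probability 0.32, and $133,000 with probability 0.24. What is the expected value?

$62,080

EV = 0.04 × (-72000) + 0.4 × 101000 + 0.32 × (-23000) + 0.24 × 133000 = -2880 + 40400 − 7360 + 31920 = 62080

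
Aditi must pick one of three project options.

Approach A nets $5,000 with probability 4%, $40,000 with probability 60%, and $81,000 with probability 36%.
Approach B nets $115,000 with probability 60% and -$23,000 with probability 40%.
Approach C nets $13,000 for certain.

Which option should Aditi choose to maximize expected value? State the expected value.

Approach B ($59,800)

Approach A = 0.04 × 5000 + 0.6 × 40000 + 0.36 × 81000 = 200 + 24000 + 29160 = 53360
Approach B = 0.6 × 115000 + 0.4 × (-23000) = 69000 − 9200 = 59800
Approach C: 13000 (certain)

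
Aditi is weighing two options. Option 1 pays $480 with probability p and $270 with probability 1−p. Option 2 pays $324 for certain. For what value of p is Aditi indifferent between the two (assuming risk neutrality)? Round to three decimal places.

p = 0.257

p·480 + (1−p)·270 = 324
210p + 270 = 324
p = (324 − 270) / 210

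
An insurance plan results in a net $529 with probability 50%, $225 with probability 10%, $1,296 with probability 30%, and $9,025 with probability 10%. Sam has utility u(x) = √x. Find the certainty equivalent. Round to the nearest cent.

E[u] = 0.5·√529 + 0.1·√225 + 0.3·√1296 + 0.1·√9025 = 0.5·23 + 0.1·15 + 0.3·36 + 0.1·95 = 33.3
CE = (33.3)² = 1108.89

$1,108.89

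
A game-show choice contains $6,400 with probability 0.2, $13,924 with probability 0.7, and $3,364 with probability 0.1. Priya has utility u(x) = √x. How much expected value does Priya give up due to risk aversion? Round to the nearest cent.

$463.84

E[u] = 0.2·√6400 + 0.7·√13924 + 0.1·√3364 = 0.2·80 + 0.7·118 + 0.1·58 = 104.4
CE = (104.4)² = 10899.36
Risk premium = EV − CE = 11363.2 − 10899.36 = 463.84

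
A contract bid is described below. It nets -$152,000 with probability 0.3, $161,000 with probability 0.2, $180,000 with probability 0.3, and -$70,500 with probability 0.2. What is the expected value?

EV = 0.3 × (-152000) + 0.2 × 161000 + 0.3 × 180000 + 0.2 × (-70500) = -45600 + 32200 + 54000 − 14100 = 26500

$26,500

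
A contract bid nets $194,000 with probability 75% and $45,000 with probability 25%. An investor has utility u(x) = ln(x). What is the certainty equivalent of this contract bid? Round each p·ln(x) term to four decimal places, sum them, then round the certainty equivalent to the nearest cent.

E[u] = 0.75·ln(194000) + 0.25·ln(45000) = 9.1317 + 2.6786 = 11.8103
CE = e^11.8103 ≈ 134631.94

$134,631.94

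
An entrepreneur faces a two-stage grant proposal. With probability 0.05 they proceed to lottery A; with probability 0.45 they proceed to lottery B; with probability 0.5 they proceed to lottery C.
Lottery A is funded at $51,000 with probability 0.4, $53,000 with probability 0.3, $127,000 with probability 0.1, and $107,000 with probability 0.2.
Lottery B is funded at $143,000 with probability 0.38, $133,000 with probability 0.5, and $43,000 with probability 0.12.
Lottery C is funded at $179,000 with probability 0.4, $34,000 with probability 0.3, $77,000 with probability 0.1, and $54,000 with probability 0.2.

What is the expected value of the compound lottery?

EV(A) = 0.4 × 51000 + 0.3 × 53000 + 0.1 × 127000 + 0.2 × 107000 = 20400 + 15900 + 12700 + 21400 = 70400
EV(B) = 0.38 × 143000 + 0.5 × 133000 + 0.12 × 43000 = 54340 + 66500 + 5160 = 126000
EV(C) = 0.4 × 179000 + 0.3 × 34000 + 0.1 × 77000 + 0.2 × 54000 = 71600 + 10200 + 7700 + 10800 = 100300
Overall = 0.05 × 70400 + 0.45 × 126000 + 0.5 × 100300 = 3520 + 56700 + 50150 = 110370

$110,370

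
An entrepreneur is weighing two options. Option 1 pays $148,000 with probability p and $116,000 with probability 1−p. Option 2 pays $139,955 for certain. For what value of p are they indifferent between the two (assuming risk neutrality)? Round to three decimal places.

p·148000 + (1−p)·116000 = 139955
32000p + 116000 = 139955
p = (139955 − 116000) / 32000

p = 0.749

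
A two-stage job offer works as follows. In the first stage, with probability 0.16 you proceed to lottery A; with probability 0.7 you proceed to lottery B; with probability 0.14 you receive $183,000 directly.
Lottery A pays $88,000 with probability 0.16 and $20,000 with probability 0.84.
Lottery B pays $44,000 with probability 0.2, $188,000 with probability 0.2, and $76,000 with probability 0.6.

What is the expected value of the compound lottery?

$94,960.80

EV(A) = 0.16 × 88000 + 0.84 × 20000 = 14080 + 16800 = 30880
EV(B) = 0.2 × 44000 + 0.2 × 188000 + 0.6 × 76000 = 8800 + 37600 + 45600 = 92000
Branch C: 183000 (certain)
Overall = 0.16 × 30880 + 0.7 × 92000 + 0.14 × 183000 = 4940.8 + 64400 + 25620 = 94960.8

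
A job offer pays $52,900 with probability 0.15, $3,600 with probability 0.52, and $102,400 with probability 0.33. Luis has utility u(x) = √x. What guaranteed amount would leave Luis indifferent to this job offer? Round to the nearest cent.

$29,343.69

E[u] = 0.15·√52900 + 0.52·√3600 + 0.33·√102400 = 0.15·230 + 0.52·60 + 0.33·320 = 171.3
CE = (171.3)² = 29343.69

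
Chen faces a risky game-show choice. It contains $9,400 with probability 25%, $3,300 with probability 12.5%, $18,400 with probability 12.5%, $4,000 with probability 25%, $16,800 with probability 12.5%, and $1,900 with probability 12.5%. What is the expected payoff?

$8,400

EV = 0.25 × 9400 + 0.125 × 3300 + 0.125 × 18400 + 0.25 × 4000 + 0.125 × 16800 + 0.125 × 1900 = 2350 + 412.5 + 2300 + 1000 + 2100 + 237.5 = 8400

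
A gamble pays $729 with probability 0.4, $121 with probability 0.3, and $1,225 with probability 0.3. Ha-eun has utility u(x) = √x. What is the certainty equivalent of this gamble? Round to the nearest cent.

E[u] = 0.4·√729 + 0.3·√121 + 0.3·√1225 = 0.4·27 + 0.3·11 + 0.3·35 = 24.6
CE = (24.6)² = 605.16

$605.16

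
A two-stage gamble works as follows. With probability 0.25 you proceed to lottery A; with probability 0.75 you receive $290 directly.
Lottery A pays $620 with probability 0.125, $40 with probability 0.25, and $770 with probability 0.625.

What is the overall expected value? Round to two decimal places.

$359.69

EV(A) = 0.125 × 620 + 0.25 × 40 + 0.625 × 770 = 77.5 + 10 + 481.25 = 568.75
Branch B: 290 (certain)
Overall = 0.25 × 568.75 + 0.75 × 290 = 142.1875 + 217.5 = 359.6875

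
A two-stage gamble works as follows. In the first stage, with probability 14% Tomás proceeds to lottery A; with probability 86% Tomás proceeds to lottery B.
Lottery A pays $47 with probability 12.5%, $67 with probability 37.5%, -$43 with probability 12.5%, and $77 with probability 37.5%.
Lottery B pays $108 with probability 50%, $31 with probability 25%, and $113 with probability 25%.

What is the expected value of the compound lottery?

$85.03

EV(A) = 0.125 × 47 + 0.375 × 67 + 0.125 × (-43) + 0.375 × 77 = 5.875 + 25.125 − 5.375 + 28.875 = 54.5
EV(B) = 0.5 × 108 + 0.25 × 31 + 0.25 × 113 = 54 + 7.75 + 28.25 = 90
Overall = 0.14 × 54.5 + 0.86 × 90 = 7.63 + 77.4 = 85.03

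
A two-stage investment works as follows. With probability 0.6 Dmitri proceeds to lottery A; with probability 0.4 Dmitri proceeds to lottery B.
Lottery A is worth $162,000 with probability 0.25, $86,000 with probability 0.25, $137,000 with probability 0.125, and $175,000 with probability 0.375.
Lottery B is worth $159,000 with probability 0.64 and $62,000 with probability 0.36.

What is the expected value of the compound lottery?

$136,482

EV(A) = 0.25 × 162000 + 0.25 × 86000 + 0.125 × 137000 + 0.375 × 175000 = 40500 + 21500 + 17125 + 65625 = 144750
EV(B) = 0.64 × 159000 + 0.36 × 62000 = 101760 + 22320 = 124080
Overall = 0.6 × 144750 + 0.4 × 124080 = 86850 + 49632 = 136482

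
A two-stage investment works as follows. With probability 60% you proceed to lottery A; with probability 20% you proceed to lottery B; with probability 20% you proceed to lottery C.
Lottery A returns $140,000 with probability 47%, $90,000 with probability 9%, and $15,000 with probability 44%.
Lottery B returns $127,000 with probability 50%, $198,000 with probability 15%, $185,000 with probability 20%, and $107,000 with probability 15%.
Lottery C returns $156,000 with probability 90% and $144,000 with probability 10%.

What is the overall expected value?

$108,510

EV(A) = 0.47 × 140000 + 0.09 × 90000 + 0.44 × 15000 = 65800 + 8100 + 6600 = 80500
EV(B) = 0.5 × 127000 + 0.15 × 198000 + 0.2 × 185000 + 0.15 × 107000 = 63500 + 29700 + 37000 + 16050 = 146250
EV(C) = 0.9 × 156000 + 0.1 × 144000 = 140400 + 14400 = 154800
Overall = 0.6 × 80500 + 0.2 × 146250 + 0.2 × 154800 = 48300 + 29250 + 30960 = 108510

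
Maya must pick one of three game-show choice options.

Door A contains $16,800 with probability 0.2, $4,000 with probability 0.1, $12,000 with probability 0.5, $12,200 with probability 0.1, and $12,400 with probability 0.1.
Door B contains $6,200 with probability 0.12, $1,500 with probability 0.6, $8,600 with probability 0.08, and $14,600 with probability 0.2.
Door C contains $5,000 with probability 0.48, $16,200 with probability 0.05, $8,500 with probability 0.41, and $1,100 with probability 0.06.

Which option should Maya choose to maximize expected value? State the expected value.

Door A ($12,220)

Door A = 0.2 × 16800 + 0.1 × 4000 + 0.5 × 12000 + 0.1 × 12200 + 0.1 × 12400 = 3360 + 400 + 6000 + 1220 + 1240 = 12220
Door B = 0.12 × 6200 + 0.6 × 1500 + 0.08 × 8600 + 0.2 × 14600 = 744 + 900 + 688 + 2920 = 5252
Door C = 0.48 × 5000 + 0.05 × 16200 + 0.41 × 8500 + 0.06 × 1100 = 2400 + 810 + 3485 + 66 = 6761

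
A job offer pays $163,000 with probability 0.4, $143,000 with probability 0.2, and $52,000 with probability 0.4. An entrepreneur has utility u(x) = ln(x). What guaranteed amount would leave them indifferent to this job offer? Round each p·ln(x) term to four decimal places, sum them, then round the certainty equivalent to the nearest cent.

$100,538.90

E[u] = 0.4·ln(163000) + 0.2·ln(143000) + 0.4·ln(52000) = 4.8006 + 2.3741 + 4.3436 = 11.5183
CE = e^11.5183 ≈ 100538.90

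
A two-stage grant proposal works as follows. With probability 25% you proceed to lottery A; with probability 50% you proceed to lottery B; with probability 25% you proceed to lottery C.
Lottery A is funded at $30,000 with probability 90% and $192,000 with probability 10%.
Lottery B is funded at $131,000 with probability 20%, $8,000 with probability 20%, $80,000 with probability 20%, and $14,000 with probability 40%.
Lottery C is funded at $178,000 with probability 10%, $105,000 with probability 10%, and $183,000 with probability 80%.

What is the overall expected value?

EV(A) = 0.9 × 30000 + 0.1 × 192000 = 27000 + 19200 = 46200
EV(B) = 0.2 × 131000 + 0.2 × 8000 + 0.2 × 80000 + 0.4 × 14000 = 26200 + 1600 + 16000 + 5600 = 49400
EV(C) = 0.1 × 178000 + 0.1 × 105000 + 0.8 × 183000 = 17800 + 10500 + 146400 = 174700
Overall = 0.25 × 46200 + 0.5 × 49400 + 0.25 × 174700 = 11550 + 24700 + 43675 = 79925

$79,925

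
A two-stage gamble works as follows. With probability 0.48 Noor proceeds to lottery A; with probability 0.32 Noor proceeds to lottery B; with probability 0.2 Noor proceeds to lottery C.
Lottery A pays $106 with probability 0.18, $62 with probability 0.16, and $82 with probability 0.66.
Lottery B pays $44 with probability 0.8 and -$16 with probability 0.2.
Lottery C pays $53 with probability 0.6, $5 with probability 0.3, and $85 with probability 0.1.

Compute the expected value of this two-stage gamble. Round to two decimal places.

$58.50

EV(A) = 0.18 × 106 + 0.16 × 62 + 0.66 × 82 = 19.08 + 9.92 + 54.12 = 83.12
EV(B) = 0.8 × 44 + 0.2 × (-16) = 35.2 − 3.2 = 32
EV(C) = 0.6 × 53 + 0.3 × 5 + 0.1 × 85 = 31.8 + 1.5 + 8.5 = 41.8
Overall = 0.48 × 83.12 + 0.32 × 32 + 0.2 × 41.8 = 39.8976 + 10.24 + 8.36 = 58.4976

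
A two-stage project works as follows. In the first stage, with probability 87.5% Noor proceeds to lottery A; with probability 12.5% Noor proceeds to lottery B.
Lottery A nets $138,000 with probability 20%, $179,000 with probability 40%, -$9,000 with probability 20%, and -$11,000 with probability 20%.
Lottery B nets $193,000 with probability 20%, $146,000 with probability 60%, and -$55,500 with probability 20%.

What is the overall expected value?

EV(A) = 0.2 × 138000 + 0.4 × 179000 + 0.2 × (-9000) + 0.2 × (-11000) = 27600 + 71600 − 1800 − 2200 = 95200
EV(B) = 0.2 × 193000 + 0.6 × 146000 + 0.2 × (-55500) = 38600 + 87600 − 11100 = 115100
Overall = 0.875 × 95200 + 0.125 × 115100 = 83300 + 14387.5 = 97687.5

$97,687.50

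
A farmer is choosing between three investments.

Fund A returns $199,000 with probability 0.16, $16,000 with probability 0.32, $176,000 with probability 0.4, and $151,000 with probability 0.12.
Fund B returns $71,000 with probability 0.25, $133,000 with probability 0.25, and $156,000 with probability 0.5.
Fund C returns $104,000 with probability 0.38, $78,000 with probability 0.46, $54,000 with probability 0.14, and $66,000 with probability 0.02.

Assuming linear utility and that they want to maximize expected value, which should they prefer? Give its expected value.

Fund B ($129,000)

Fund A = 0.16 × 199000 + 0.32 × 16000 + 0.4 × 176000 + 0.12 × 151000 = 31840 + 5120 + 70400 + 18120 = 125480
Fund B = 0.25 × 71000 + 0.25 × 133000 + 0.5 × 156000 = 17750 + 33250 + 78000 = 129000
Fund C = 0.38 × 104000 + 0.46 × 78000 + 0.14 × 54000 + 0.02 × 66000 = 39520 + 35880 + 7560 + 1320 = 84280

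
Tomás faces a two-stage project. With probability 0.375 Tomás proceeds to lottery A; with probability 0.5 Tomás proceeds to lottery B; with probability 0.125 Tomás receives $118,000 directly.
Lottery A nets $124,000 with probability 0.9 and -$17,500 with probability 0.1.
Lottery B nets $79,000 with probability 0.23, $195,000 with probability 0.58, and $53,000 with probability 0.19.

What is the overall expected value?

$126,613.75

EV(A) = 0.9 × 124000 + 0.1 × (-17500) = 111600 − 1750 = 109850
EV(B) = 0.23 × 79000 + 0.58 × 195000 + 0.19 × 53000 = 18170 + 113100 + 10070 = 141340
Branch C: 118000 (certain)
Overall = 0.375 × 109850 + 0.5 × 141340 + 0.125 × 118000 = 41193.75 + 70670 + 14750 = 126613.75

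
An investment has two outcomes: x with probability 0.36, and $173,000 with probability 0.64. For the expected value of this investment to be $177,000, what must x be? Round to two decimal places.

0.36·x + 0.64·173000 = 177000
0.36·x = 177000 − 110720 = 66280
x = 66280 / 0.36 = 184111.1111

x = $184,111.11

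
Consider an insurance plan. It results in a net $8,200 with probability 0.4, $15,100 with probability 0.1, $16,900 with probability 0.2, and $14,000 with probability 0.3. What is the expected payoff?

$12,370

EV = 0.4 × 8200 + 0.1 × 15100 + 0.2 × 16900 + 0.3 × 14000 = 3280 + 1510 + 3380 + 4200 = 12370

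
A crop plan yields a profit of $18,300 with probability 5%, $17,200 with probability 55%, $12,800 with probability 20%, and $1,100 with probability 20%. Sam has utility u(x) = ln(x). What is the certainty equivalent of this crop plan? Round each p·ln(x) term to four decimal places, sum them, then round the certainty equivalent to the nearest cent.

E[u] = 0.05·ln(18300) + 0.55·ln(17200) + 0.2·ln(12800) + 0.2·ln(1100) = 0.4907 + 5.3640 + 1.8914 + 1.4006 = 9.1467
CE = e^9.1467 ≈ 9383.42

$9,383.42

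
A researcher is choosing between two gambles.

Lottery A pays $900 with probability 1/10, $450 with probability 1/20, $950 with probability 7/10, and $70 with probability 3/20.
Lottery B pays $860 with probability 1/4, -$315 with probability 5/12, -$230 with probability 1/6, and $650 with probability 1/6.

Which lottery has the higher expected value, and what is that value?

Lottery A ($788)

Lottery A = 1/10 × 900 + 1/20 × 450 + 7/10 × 950 + 3/20 × 70 = 90 + 22.5 + 665 + 10.5 = 788
Lottery B = 1/4 × 860 + 5/12 × (-315) + 1/6 × (-230) + 1/6 × 650 = 215 − 131.25 − 38.3333 + 108.3333 = 153.75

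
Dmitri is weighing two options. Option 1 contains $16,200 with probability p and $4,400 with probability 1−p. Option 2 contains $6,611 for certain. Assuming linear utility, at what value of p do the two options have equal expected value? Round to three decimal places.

p = 0.187

p·16200 + (1−p)·4400 = 6611
11800p + 4400 = 6611
p = (6611 − 4400) / 11800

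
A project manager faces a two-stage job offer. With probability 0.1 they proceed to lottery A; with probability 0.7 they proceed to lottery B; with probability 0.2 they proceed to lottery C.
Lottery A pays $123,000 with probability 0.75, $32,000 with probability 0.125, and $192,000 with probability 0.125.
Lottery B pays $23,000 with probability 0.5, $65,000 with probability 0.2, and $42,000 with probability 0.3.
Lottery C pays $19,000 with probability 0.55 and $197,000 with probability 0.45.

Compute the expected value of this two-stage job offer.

$57,815

EV(A) = 0.75 × 123000 + 0.125 × 32000 + 0.125 × 192000 = 92250 + 4000 + 24000 = 120250
EV(B) = 0.5 × 23000 + 0.2 × 65000 + 0.3 × 42000 = 11500 + 13000 + 12600 = 37100
EV(C) = 0.55 × 19000 + 0.45 × 197000 = 10450 + 88650 = 99100
Overall = 0.1 × 120250 + 0.7 × 37100 + 0.2 × 99100 = 12025 + 25970 + 19820 = 57815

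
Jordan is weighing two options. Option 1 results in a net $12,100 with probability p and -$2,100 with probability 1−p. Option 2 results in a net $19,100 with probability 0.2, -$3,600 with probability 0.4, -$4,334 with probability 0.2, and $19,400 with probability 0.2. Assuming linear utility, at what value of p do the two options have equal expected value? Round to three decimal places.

EV(Option 2) = 0.2 × 19100 + 0.4 × (-3600) + 0.2 × (-4334) + 0.2 × 19400 = 3820 − 1440 − 866.8 + 3880 = 5393.2
p·12100 + (1−p)·(-2100) = 5393.2
14200p − 2100 = 5393.2
p = (5393.2 + 2100) / 14200

p = 0.528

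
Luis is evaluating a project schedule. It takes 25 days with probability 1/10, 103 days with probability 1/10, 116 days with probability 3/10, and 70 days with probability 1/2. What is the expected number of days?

82.6 days

EV = 1/10 × 25 + 1/10 × 103 + 3/10 × 116 + 1/2 × 70 = 2.5 + 10.3 + 34.8 + 35 = 82.6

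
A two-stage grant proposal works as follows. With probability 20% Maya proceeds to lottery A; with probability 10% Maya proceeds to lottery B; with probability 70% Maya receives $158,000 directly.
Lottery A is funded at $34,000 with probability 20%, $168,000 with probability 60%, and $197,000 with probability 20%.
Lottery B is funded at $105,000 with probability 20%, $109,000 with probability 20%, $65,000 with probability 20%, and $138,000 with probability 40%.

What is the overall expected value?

EV(A) = 0.2 × 34000 + 0.6 × 168000 + 0.2 × 197000 = 6800 + 100800 + 39400 = 147000
EV(B) = 0.2 × 105000 + 0.2 × 109000 + 0.2 × 65000 + 0.4 × 138000 = 21000 + 21800 + 13000 + 55200 = 111000
Branch C: 158000 (certain)
Overall = 0.2 × 147000 + 0.1 × 111000 + 0.7 × 158000 = 29400 + 11100 + 110600 = 151100

$151,100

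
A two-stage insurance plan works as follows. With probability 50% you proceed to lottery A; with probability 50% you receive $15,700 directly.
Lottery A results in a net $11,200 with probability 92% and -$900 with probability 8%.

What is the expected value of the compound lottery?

EV(A) = 0.92 × 11200 + 0.08 × (-900) = 10304 − 72 = 10232
Branch B: 15700 (certain)
Overall = 0.5 × 10232 + 0.5 × 15700 = 5116 + 7850 = 12966

$12,966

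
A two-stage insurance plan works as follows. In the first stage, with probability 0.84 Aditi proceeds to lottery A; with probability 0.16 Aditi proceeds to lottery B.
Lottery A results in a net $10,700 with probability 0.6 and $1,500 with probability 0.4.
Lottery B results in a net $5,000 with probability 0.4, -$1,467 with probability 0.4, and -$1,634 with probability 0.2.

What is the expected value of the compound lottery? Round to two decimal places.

$6,070.62

EV(A) = 0.6 × 10700 + 0.4 × 1500 = 6420 + 600 = 7020
EV(B) = 0.4 × 5000 + 0.4 × (-1467) + 0.2 × (-1634) = 2000 − 586.8 − 326.8 = 1086.4
Overall = 0.84 × 7020 + 0.16 × 1086.4 = 5896.8 + 173.824 = 6070.624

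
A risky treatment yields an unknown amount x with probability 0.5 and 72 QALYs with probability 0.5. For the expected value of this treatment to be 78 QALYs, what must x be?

x = 84 QALYs

0.5·x + 0.5·72 = 78
0.5·x = 78 − 36 = 42
x = 42 / 0.5 = 84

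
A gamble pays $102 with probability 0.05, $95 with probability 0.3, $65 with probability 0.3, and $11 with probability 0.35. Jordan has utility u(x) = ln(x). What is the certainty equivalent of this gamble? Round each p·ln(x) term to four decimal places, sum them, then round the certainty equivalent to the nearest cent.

$40.00

E[u] = 0.05·ln(102) + 0.3·ln(95) + 0.3·ln(65) + 0.35·ln(11) = 0.2312 + 1.3662 + 1.2523 + 0.8393 = 3.6890
CE = e^3.6890 ≈ 40.00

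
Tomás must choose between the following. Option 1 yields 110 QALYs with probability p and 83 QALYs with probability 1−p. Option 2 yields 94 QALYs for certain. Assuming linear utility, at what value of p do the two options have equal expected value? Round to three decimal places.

p = 0.407

p·110 + (1−p)·83 = 94
27p + 83 = 94
p = (94 − 83) / 27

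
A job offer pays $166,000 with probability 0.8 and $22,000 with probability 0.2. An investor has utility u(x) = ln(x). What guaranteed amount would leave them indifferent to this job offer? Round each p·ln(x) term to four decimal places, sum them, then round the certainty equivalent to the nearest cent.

$110,813.07

E[u] = 0.8·ln(166000) + 0.2·ln(22000) = 9.6158 + 1.9998 = 11.6156
CE = e^11.6156 ≈ 110813.07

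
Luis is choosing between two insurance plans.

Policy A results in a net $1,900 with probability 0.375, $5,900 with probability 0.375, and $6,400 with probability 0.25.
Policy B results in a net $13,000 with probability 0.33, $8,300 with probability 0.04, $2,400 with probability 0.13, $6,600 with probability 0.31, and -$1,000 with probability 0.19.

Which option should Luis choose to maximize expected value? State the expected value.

Policy B ($6,790)

Policy A = 0.375 × 1900 + 0.375 × 5900 + 0.25 × 6400 = 712.5 + 2212.5 + 1600 = 4525
Policy B = 0.33 × 13000 + 0.04 × 8300 + 0.13 × 2400 + 0.31 × 6600 + 0.19 × (-1000) = 4290 + 332 + 312 + 2046 − 190 = 6790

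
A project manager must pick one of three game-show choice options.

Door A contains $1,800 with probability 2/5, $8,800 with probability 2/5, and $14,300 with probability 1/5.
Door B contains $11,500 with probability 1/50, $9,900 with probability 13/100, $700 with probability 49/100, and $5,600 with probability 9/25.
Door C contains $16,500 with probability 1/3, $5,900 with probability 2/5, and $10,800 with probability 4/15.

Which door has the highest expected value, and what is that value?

Door C ($10,740)

Door A = 2/5 × 1800 + 2/5 × 8800 + 1/5 × 14300 = 720 + 3520 + 2860 = 7100
Door B = 1/50 × 11500 + 13/100 × 9900 + 49/100 × 700 + 9/25 × 5600 = 230 + 1287 + 343 + 2016 = 3876
Door C = 1/3 × 16500 + 2/5 × 5900 + 4/15 × 10800 = 5500 + 2360 + 2880 = 10740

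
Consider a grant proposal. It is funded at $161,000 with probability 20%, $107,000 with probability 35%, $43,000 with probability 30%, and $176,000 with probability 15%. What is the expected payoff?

$108,950

EV = 0.2 × 161000 + 0.35 × 107000 + 0.3 × 43000 + 0.15 × 176000 = 32200 + 37450 + 12900 + 26400 = 108950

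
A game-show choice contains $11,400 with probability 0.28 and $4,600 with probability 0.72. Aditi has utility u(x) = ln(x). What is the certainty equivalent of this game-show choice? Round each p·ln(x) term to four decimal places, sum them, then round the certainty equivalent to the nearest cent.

E[u] = 0.28·ln(11400) + 0.72·ln(4600) = 2.6156 + 6.0723 = 8.6879
CE = e^8.6879 ≈ 5930.71

$5,930.71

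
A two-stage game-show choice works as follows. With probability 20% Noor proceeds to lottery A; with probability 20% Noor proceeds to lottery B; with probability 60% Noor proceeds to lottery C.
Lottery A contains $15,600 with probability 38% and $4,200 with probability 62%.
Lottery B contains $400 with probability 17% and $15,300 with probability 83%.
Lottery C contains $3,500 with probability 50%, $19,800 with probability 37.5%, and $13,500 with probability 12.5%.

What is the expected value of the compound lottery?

EV(A) = 0.38 × 15600 + 0.62 × 4200 = 5928 + 2604 = 8532
EV(B) = 0.17 × 400 + 0.83 × 15300 = 68 + 12699 = 12767
EV(C) = 0.5 × 3500 + 0.375 × 19800 + 0.125 × 13500 = 1750 + 7425 + 1687.5 = 10862.5
Overall = 0.2 × 8532 + 0.2 × 12767 + 0.6 × 10862.5 = 1706.4 + 2553.4 + 6517.5 = 10777.3

$10,777.30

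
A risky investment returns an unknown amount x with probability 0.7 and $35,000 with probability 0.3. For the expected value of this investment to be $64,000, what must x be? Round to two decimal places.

0.7·x + 0.3·35000 = 64000
0.7·x = 64000 − 10500 = 53500
x = 53500 / 0.7 = 76428.5714

x = $76,428.57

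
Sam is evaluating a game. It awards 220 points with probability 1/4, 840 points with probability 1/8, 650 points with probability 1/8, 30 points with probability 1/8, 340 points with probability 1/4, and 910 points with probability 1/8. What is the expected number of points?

EV = 1/4 × 220 + 1/8 × 840 + 1/8 × 650 + 1/8 × 30 + 1/4 × 340 + 1/8 × 910 = 55 + 105 + 81.25 + 3.75 + 85 + 113.75 = 443.75

443.75 points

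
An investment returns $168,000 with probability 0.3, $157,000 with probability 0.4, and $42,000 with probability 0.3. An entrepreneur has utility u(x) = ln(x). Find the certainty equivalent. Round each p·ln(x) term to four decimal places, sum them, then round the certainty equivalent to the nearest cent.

$107,871.93

E[u] = 0.3·ln(168000) + 0.4·ln(157000) + 0.3·ln(42000) = 3.6095 + 4.7856 + 3.1936 = 11.5887
CE = e^11.5887 ≈ 107871.93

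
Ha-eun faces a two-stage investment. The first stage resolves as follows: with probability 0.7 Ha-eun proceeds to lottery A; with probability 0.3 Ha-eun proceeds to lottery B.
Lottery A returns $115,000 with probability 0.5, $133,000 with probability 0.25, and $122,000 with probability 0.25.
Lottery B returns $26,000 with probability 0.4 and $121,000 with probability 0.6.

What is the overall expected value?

EV(A) = 0.5 × 115000 + 0.25 × 133000 + 0.25 × 122000 = 57500 + 33250 + 30500 = 121250
EV(B) = 0.4 × 26000 + 0.6 × 121000 = 10400 + 72600 = 83000
Overall = 0.7 × 121250 + 0.3 × 83000 = 84875 + 24900 = 109775

$109,775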